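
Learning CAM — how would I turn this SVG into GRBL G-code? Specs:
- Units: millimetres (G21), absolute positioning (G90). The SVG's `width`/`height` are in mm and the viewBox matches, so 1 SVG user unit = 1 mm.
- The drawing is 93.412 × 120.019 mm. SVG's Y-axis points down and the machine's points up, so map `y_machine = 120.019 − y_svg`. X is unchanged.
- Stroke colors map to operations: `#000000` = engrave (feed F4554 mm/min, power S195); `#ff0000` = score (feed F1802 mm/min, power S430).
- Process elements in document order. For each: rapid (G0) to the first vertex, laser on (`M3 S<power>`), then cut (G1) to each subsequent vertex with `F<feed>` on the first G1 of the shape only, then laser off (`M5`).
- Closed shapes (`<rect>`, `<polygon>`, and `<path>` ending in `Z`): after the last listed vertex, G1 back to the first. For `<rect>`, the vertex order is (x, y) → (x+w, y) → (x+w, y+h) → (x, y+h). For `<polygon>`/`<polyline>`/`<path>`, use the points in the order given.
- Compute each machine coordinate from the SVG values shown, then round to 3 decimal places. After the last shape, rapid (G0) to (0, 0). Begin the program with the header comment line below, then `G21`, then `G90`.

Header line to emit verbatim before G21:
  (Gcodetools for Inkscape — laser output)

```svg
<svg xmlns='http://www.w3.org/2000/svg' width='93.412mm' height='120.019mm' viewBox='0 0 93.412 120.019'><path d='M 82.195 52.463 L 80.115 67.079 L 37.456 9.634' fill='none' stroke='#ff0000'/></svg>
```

viewBox `0 0 93.412 120.019` with mm width/height → 1 unit = 1 mm. Flip: y_m = 120.019 − y_svg.

**Shape 1** — `<path>` open polyline, stroke `#ff0000` → score (S430, F1802). Machine vertices: (82.195,67.556) → (80.115,52.940) → (37.456,110.385). Open path.

(Gcodetools for Inkscape — laser output)
G21
G90
G0 X82.195 Y67.556
M3 S430
G1 X80.115 Y52.940 F1802
G1 X37.456 Y110.385
M5
G0 X0.000 Y0.000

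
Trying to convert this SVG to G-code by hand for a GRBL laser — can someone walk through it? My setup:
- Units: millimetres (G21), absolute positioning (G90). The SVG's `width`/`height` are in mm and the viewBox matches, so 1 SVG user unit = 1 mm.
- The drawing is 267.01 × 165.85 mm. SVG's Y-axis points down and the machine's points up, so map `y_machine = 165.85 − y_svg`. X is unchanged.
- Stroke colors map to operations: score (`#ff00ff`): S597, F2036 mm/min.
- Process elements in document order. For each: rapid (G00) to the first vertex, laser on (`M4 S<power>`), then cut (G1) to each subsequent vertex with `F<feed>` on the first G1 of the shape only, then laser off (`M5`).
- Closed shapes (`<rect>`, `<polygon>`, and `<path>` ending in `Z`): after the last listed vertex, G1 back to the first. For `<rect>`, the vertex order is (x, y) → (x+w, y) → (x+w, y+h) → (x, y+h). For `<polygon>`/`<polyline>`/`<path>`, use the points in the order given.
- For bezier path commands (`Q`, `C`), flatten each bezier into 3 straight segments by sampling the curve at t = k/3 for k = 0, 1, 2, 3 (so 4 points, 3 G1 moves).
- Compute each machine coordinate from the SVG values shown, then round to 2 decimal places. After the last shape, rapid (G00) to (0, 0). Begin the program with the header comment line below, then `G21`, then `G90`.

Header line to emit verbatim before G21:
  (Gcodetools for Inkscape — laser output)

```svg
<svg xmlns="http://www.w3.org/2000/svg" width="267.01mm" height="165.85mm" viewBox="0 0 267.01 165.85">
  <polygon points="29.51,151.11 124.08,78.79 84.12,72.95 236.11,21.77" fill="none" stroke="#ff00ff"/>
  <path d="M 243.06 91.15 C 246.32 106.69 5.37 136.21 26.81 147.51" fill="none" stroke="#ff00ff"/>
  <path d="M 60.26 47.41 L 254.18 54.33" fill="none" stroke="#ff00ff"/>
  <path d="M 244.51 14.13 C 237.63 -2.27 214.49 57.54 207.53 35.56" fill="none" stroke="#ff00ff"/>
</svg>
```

Since the viewBox matches the mm dimensions, user units are millimetres directly. The only transform is the Y-flip y_m = 165.85 − y_svg.

Shape 1 is a closed polygon drawn with `<polygon>`. Its stroke #ff00ff means score at S597, F2036. After flipping Y the toolpath is (29.51,14.74) → (124.08,87.06) → (84.12,92.90) → (236.11,144.08) → (29.51,14.74), returning to the start.

Shape 2 is a cubic bezier drawn with `<path>`. Its stroke #ff00ff means score at S597, F2036. After flipping Y the toolpath is (243.06,74.70) → (183.68,55.69) → (74.07,34.52) → (26.81,18.34).

Shape 3 is a line segment drawn with `<path>`. Its stroke #ff00ff means score at S597, F2036. After flipping Y the toolpath is (60.26,118.44) → (254.18,111.52).

Shape 4 is a cubic bezier drawn with `<path>`. Its stroke #ff00ff means score at S597, F2036. After flipping Y the toolpath is (244.51,151.72) → (233.41,148.57) → (218.68,129.72) → (207.53,130.29).

(Gcodetools for Inkscape — laser output)
G21
G90
G00 X29.51 Y14.74
M4 S597
G1 X124.08 Y87.06 F2036
G1 X84.12 Y92.90
G1 X236.11 Y144.08
G1 X29.51 Y14.74
M5
G00 X243.06 Y74.70
M4 S597
G1 X183.68 Y55.69 F2036
G1 X74.07 Y34.52
G1 X26.81 Y18.34
M5
G00 X60.26 Y118.44
M4 S597
G1 X254.18 Y111.52 F2036
M5
G00 X244.51 Y151.72
M4 S597
G1 X233.41 Y148.57 F2036
G1 X218.68 Y129.72
G1 X207.53 Y130.29
M5
G00 X0.00 Y0.00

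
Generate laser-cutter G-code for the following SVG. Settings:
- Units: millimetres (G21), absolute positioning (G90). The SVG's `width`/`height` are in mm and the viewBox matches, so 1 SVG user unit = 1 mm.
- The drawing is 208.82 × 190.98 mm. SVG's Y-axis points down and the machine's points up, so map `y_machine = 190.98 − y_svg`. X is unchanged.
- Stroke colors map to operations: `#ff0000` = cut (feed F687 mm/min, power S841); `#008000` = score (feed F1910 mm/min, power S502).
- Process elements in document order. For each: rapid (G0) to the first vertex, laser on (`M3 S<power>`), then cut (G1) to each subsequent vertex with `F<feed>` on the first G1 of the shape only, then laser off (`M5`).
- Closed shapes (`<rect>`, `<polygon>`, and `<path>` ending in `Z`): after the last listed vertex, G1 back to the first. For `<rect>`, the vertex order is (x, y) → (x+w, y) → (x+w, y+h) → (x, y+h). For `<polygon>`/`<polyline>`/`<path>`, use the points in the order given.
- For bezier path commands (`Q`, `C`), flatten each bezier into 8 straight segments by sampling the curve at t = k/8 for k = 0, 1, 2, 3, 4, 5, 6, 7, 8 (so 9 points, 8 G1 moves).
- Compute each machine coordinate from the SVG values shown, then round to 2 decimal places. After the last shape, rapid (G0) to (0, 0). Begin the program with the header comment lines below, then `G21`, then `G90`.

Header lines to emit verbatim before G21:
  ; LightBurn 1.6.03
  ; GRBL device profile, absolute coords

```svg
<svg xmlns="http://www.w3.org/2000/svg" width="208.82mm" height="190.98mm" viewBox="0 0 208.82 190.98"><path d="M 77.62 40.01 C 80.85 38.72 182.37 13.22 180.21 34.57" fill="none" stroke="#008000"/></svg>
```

; LightBurn 1.6.03
; GRBL device profile, absolute coords
G21
G90
G0 X77.62 Y150.97
M3 S502
G1 X83.04 Y152.45 F1910
G1 X95.32 Y155.37
G1 X112.07 Y158.89
G1 X130.94 Y162.18
G1 X149.55 Y164.41
G1 X165.55 Y164.75
G1 X176.55 Y162.36
G1 X180.21 Y156.41
M5
G0 X0.00 Y0.00

Since the viewBox matches the mm dimensions, user units are millimetres directly. The only transform is the Y-flip y_m = 190.98 − y_svg.

Shape 1 is a cubic bezier drawn with `<path>`. Its stroke #008000 means score at S502, F1910. After flipping Y the toolpath is (77.62,150.97) → (83.04,152.45) → (95.32,155.37) → (112.07,158.89) → (130.94,162.18) → (149.55,164.41) → (165.55,164.75) → (176.55,162.36) → (180.21,156.41).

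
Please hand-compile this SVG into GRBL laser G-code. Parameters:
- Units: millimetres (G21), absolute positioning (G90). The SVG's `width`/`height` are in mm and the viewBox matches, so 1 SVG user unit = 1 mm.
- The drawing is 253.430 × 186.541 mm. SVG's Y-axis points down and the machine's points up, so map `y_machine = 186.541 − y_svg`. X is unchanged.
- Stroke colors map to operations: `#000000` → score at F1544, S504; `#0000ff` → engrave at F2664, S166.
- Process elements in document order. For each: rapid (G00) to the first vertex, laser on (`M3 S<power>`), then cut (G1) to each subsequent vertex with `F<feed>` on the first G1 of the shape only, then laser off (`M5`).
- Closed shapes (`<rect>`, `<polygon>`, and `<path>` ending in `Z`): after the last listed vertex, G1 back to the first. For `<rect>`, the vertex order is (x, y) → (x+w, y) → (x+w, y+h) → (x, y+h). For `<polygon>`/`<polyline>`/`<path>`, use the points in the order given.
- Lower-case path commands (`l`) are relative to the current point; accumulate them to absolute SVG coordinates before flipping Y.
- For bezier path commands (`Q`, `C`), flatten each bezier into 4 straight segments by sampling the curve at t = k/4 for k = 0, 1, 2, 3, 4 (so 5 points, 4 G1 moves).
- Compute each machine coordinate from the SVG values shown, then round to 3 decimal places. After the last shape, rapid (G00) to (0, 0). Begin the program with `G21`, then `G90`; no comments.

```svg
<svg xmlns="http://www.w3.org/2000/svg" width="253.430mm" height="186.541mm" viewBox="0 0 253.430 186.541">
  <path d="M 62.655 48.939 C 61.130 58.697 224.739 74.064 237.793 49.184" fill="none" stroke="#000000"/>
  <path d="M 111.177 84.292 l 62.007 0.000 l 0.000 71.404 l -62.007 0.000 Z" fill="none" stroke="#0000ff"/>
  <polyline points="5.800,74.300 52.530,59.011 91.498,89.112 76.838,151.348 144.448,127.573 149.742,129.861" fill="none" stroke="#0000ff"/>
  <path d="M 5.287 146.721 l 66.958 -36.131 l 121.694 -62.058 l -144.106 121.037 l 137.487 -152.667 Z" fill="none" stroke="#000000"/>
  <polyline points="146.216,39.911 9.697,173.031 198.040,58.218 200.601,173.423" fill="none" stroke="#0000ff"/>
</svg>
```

1 u = 1 mm; y_m = 186.541 − y.

[1] `<path>` cubic bezier, #000000→score S504 F1544: (62.655,137.602) → (87.541,129.948) → (144.757,124.490) → (204.706,125.527) → (237.793,137.357)

[2] `<path>` rectangle, #0000ff→engrave S166 F2664: (111.177,102.249) → (173.184,102.249) → (173.184,30.845) → (111.177,30.845) → (111.177,102.249) (closed)

[3] `<polyline>` open polyline, #0000ff→engrave S166 F2664: (5.800,112.241) → (52.530,127.530) → (91.498,97.429) → (76.838,35.193) → (144.448,58.968) → (149.742,56.680)

[4] `<path>` closed polygon, #000000→score S504 F1544: (5.287,39.820) → (72.245,75.951) → (193.939,138.009) → (49.833,16.972) → (187.320,169.639) → (5.287,39.820) (closed)

[5] `<polyline>` open polyline, #0000ff→engrave S166 F2664: (146.216,146.630) → (9.697,13.510) → (198.040,128.323) → (200.601,13.118)

G21
G90
G00 X62.655 Y137.602
M3 S504
G1 X87.541 Y129.948 F1544
G1 X144.757 Y124.490
G1 X204.706 Y125.527
G1 X237.793 Y137.357
M5
G00 X111.177 Y102.249
M3 S166
G1 X173.184 Y102.249 F2664
G1 X173.184 Y30.845
G1 X111.177 Y30.845
G1 X111.177 Y102.249
M5
G00 X5.800 Y112.241
M3 S166
G1 X52.530 Y127.530 F2664
G1 X91.498 Y97.429
G1 X76.838 Y35.193
G1 X144.448 Y58.968
G1 X149.742 Y56.680
M5
G00 X5.287 Y39.820
M3 S504
G1 X72.245 Y75.951 F1544
G1 X193.939 Y138.009
G1 X49.833 Y16.972
G1 X187.320 Y169.639
G1 X5.287 Y39.820
M5
G00 X146.216 Y146.630
M3 S166
G1 X9.697 Y13.510 F2664
G1 X198.040 Y128.323
G1 X200.601 Y13.118
M5
G00 X0.000 Y0.000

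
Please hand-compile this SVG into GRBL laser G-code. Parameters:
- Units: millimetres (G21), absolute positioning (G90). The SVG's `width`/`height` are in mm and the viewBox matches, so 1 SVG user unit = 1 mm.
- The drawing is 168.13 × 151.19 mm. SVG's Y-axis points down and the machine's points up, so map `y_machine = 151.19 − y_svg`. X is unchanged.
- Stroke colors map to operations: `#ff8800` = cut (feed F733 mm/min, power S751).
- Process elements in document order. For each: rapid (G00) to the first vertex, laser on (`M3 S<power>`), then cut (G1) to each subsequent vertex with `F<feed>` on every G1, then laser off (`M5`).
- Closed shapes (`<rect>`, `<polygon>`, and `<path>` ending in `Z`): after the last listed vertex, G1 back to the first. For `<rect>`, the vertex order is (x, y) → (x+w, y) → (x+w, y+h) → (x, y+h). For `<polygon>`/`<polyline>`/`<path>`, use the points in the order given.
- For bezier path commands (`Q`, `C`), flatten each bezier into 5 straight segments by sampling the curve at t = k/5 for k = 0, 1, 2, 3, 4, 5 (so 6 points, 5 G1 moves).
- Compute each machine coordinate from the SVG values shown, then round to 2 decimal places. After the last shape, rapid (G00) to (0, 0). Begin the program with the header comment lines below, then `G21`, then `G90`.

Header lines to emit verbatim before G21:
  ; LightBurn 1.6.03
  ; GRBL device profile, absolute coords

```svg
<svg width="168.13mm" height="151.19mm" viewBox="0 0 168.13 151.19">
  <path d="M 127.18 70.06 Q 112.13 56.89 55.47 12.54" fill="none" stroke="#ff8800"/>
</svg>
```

; LightBurn 1.6.03
; GRBL device profile, absolute coords
G21
G90
G00 X127.18 Y81.13
M3 S751
G1 X119.50 Y87.65 F733
G1 X108.48 Y96.65 F733
G1 X94.14 Y108.16 F733
G1 X76.47 Y122.16 F733
G1 X55.47 Y138.65 F733
M5
G00 X0.00 Y0.00

1 u = 1 mm; y_m = 151.19 − y.

[1] `<path>` quadratic bezier, #ff8800→cut S751 F733: (127.18,81.13) → (119.50,87.65) → (108.48,96.65) → (94.14,108.16) → (76.47,122.16) → (55.47,138.65)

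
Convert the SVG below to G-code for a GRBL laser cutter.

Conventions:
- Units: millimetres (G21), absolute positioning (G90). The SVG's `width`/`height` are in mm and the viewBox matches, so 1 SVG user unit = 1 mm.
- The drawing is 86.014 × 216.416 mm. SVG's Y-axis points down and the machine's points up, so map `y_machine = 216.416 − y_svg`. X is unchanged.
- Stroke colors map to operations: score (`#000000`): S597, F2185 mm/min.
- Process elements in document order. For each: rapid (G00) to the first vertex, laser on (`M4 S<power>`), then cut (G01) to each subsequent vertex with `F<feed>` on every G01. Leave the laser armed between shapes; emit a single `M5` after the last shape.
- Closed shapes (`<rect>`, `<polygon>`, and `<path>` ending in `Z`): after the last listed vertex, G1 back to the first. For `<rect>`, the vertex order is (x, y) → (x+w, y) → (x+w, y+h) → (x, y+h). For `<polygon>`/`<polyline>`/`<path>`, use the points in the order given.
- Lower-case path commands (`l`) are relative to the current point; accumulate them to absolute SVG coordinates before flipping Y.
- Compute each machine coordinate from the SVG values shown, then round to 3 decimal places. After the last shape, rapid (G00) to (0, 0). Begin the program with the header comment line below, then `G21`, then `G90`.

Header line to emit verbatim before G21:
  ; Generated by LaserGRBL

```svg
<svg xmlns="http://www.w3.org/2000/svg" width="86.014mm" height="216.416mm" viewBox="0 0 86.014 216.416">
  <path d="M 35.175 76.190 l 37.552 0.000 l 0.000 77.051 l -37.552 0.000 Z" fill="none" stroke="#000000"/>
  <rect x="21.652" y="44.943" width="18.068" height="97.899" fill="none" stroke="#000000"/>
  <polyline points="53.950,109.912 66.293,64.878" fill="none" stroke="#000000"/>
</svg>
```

1 u = 1 mm; y_m = 216.416 − y.

[1] `<path>` rectangle, #000000→score S597 F2185: (35.175,140.226) → (72.727,140.226) → (72.727,63.175) → (35.175,63.175) → (35.175,140.226) (closed)

[2] `<rect>` rectangle, #000000→score S597 F2185: (21.652,171.473) → (39.720,171.473) → (39.720,73.574) → (21.652,73.574) → (21.652,171.473) (closed)

[3] `<polyline>` line segment, #000000→score S597 F2185: (53.950,106.504) → (66.293,151.538)

; Generated by LaserGRBL
G21
G90
G00 X35.175 Y140.226
M4 S597
G01 X72.727 Y140.226 F2185
G01 X72.727 Y63.175 F2185
G01 X35.175 Y63.175 F2185
G01 X35.175 Y140.226 F2185
G00 X21.652 Y171.473
M4 S597
G01 X39.720 Y171.473 F2185
G01 X39.720 Y73.574 F2185
G01 X21.652 Y73.574 F2185
G01 X21.652 Y171.473 F2185
G00 X53.950 Y106.504
M4 S597
G01 X66.293 Y151.538 F2185
M5
G00 X0.000 Y0.000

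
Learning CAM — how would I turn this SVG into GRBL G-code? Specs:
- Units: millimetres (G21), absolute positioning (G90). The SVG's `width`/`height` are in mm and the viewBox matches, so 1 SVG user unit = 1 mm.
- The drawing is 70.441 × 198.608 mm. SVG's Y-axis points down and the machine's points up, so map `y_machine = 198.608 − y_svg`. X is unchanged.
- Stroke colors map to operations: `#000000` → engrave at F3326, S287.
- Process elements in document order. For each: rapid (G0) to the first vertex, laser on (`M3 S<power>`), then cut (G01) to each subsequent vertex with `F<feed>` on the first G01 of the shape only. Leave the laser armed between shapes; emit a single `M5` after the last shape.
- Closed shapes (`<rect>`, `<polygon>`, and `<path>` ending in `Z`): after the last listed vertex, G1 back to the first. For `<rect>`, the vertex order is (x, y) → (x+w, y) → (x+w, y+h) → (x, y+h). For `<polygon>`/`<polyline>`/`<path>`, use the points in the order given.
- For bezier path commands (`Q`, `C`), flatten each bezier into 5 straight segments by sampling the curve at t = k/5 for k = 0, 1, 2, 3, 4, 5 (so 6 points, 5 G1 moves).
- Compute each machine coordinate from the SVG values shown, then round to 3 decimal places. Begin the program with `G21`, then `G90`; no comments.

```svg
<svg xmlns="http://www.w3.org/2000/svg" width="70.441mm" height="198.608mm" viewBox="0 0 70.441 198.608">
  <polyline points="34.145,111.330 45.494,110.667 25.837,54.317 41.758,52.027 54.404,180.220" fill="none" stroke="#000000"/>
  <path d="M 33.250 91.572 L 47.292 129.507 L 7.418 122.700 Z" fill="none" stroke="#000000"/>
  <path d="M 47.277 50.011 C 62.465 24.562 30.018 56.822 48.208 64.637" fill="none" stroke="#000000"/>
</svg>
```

G21
G90
G0 X34.145 Y87.278
M3 S287
G01 X45.494 Y87.941 F3326
G01 X25.837 Y144.291
G01 X41.758 Y146.581
G01 X54.404 Y18.388
G0 X33.250 Y107.036
M3 S287
G01 X47.292 Y69.101 F3326
G01 X7.418 Y75.908
G01 X33.250 Y107.036
G0 X47.277 Y148.597
M3 S287
G01 X51.460 Y157.599 F3326
G01 X48.927 Y156.693
G01 X44.396 Y149.825
G01 X42.584 Y140.936
G01 X48.208 Y133.971
M5

viewBox `0 0 70.441 198.608` with mm width/height → 1 unit = 1 mm. Flip: y_m = 198.608 − y_svg.

**Shape 1** — `<polyline>` open polyline, stroke `#000000` → engrave (S287, F3326). Machine vertices: (34.145,87.278) → (45.494,87.941) → (25.837,144.291) → (41.758,146.581) → (54.404,18.388). Open path.

**Shape 2** — `<path>` regular polygon, stroke `#000000` → engrave (S287, F3326). Machine vertices: (33.250,107.036) → (47.292,69.101) → (7.418,75.908) → (33.250,107.036). Closed: final G1 returns to the first vertex.

**Shape 3** — `<path>` cubic bezier, stroke `#000000` → engrave (S287, F3326). Control points (SVG): P0=(47.277,50.011), P1=(62.465,24.562), P2=(30.018,56.822), P3=(48.208,64.637); sampled at t=k/5. Machine vertices: (47.277,148.597) → (51.460,157.599) → (48.927,156.693) → (44.396,149.825) → (42.584,140.936) → (48.208,133.971). Open path.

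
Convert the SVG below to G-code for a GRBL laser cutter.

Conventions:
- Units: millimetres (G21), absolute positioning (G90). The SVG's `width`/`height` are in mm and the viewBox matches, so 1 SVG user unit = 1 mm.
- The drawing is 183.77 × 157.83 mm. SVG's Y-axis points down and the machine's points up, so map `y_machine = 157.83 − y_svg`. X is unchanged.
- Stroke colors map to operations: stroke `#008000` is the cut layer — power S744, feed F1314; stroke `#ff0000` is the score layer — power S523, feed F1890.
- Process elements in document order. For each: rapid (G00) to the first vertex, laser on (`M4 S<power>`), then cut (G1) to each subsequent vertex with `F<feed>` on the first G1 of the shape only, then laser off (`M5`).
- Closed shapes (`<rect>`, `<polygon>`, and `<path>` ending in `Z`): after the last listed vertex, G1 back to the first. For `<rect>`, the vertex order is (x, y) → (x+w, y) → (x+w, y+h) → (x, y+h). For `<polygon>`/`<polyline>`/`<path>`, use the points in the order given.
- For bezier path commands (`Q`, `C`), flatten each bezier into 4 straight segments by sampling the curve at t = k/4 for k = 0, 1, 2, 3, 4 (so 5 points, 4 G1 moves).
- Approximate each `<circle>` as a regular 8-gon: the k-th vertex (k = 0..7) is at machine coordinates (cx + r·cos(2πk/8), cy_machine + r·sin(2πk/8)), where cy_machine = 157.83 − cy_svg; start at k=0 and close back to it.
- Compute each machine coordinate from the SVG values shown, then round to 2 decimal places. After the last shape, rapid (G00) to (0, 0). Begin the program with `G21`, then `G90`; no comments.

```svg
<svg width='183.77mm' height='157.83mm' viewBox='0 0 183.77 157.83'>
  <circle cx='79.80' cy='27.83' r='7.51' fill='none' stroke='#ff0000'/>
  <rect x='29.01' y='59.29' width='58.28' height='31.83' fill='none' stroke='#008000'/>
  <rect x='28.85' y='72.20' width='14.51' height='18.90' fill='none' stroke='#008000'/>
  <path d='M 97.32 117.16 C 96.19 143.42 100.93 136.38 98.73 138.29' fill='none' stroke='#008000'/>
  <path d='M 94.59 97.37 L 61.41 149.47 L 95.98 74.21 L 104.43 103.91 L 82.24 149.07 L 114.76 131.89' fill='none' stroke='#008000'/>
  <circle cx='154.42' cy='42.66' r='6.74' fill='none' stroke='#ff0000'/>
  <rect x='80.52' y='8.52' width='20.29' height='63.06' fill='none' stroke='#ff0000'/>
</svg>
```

1 u = 1 mm; y_m = 157.83 − y.

[1] `<circle>` circle, #ff0000→score S523 F1890: (87.31,130.00) → (85.11,135.31) → (79.80,137.51) → (74.49,135.31) → (72.29,130.00) → (74.49,124.69) → (79.80,122.49) → (85.11,124.69) → (87.31,130.00) (closed)

[2] `<rect>` rectangle, #008000→cut S744 F1314: (29.01,98.54) → (87.29,98.54) → (87.29,66.71) → (29.01,66.71) → (29.01,98.54) (closed)

[3] `<rect>` rectangle, #008000→cut S744 F1314: (28.85,85.63) → (43.36,85.63) → (43.36,66.73) → (28.85,66.73) → (28.85,85.63) (closed)

[4] `<path>` cubic bezier, #008000→cut S744 F1314: (97.32,40.67) → (97.37,26.56) → (98.43,20.97) → (99.28,19.95) → (98.73,19.54)

[5] `<path>` open polyline, #008000→cut S744 F1314: (94.59,60.46) → (61.41,8.36) → (95.98,83.62) → (104.43,53.92) → (82.24,8.76) → (114.76,25.94)

[6] `<circle>` circle, #ff0000→score S523 F1890: (161.16,115.17) → (159.19,119.94) → (154.42,121.91) → (149.65,119.94) → (147.68,115.17) → (149.65,110.40) → (154.42,108.43) → (159.19,110.40) → (161.16,115.17) (closed)

[7] `<rect>` rectangle, #ff0000→score S523 F1890: (80.52,149.31) → (100.81,149.31) → (100.81,86.25) → (80.52,86.25) → (80.52,149.31) (closed)

G21
G90
G00 X87.31 Y130.00
M4 S523
G1 X85.11 Y135.31 F1890
G1 X79.80 Y137.51
G1 X74.49 Y135.31
G1 X72.29 Y130.00
G1 X74.49 Y124.69
G1 X79.80 Y122.49
G1 X85.11 Y124.69
G1 X87.31 Y130.00
M5
G00 X29.01 Y98.54
M4 S744
G1 X87.29 Y98.54 F1314
G1 X87.29 Y66.71
G1 X29.01 Y66.71
G1 X29.01 Y98.54
M5
G00 X28.85 Y85.63
M4 S744
G1 X43.36 Y85.63 F1314
G1 X43.36 Y66.73
G1 X28.85 Y66.73
G1 X28.85 Y85.63
M5
G00 X97.32 Y40.67
M4 S744
G1 X97.37 Y26.56 F1314
G1 X98.43 Y20.97
G1 X99.28 Y19.95
G1 X98.73 Y19.54
M5
G00 X94.59 Y60.46
M4 S744
G1 X61.41 Y8.36 F1314
G1 X95.98 Y83.62
G1 X104.43 Y53.92
G1 X82.24 Y8.76
G1 X114.76 Y25.94
M5
G00 X161.16 Y115.17
M4 S523
G1 X159.19 Y119.94 F1890
G1 X154.42 Y121.91
G1 X149.65 Y119.94
G1 X147.68 Y115.17
G1 X149.65 Y110.40
G1 X154.42 Y108.43
G1 X159.19 Y110.40
G1 X161.16 Y115.17
M5
G00 X80.52 Y149.31
M4 S523
G1 X100.81 Y149.31 F1890
G1 X100.81 Y86.25
G1 X80.52 Y86.25
G1 X80.52 Y149.31
M5
G00 X0.00 Y0.00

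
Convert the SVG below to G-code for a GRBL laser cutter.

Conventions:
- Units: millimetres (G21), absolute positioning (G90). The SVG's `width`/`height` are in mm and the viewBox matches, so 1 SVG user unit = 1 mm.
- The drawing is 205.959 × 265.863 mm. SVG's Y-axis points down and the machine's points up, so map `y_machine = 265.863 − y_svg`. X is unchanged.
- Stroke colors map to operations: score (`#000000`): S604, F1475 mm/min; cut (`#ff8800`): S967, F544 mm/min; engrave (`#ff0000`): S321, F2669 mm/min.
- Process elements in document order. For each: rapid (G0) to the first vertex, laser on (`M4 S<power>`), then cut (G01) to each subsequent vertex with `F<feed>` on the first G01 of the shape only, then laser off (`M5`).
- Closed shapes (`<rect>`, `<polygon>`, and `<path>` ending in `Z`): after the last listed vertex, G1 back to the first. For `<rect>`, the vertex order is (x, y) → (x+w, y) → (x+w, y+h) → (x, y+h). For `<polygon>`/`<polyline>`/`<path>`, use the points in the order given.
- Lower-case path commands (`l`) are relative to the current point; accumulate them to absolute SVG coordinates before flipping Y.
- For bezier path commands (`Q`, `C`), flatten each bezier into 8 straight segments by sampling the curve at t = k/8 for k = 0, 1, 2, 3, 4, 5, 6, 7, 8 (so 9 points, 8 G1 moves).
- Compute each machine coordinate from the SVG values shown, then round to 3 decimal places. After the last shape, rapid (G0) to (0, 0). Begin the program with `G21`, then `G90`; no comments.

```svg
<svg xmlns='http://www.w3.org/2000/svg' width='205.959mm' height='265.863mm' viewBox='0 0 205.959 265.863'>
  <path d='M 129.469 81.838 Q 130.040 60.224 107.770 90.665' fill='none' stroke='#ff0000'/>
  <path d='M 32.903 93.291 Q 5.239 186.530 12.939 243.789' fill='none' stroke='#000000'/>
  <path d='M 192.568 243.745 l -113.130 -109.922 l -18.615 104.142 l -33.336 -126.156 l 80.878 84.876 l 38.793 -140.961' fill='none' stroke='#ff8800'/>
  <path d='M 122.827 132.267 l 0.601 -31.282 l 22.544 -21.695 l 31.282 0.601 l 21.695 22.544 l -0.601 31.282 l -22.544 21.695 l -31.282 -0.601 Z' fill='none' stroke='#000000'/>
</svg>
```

Since the viewBox matches the mm dimensions, user units are millimetres directly. The only transform is the Y-flip y_m = 265.863 − y_svg.

Shape 1 is a quadratic bezier drawn with `<path>`. Its stroke #ff0000 means engrave at S321, F2669. After flipping Y the toolpath is (129.469,184.025) → (129.255,188.615) → (128.327,191.579) → (126.685,192.915) → (124.330,192.625) → (121.260,190.709) → (117.477,187.165) → (112.981,181.995) → (107.770,175.198).

Shape 2 is a quadratic bezier drawn with `<path>`. Its stroke #000000 means score at S604, F1475. After flipping Y the toolpath is (32.903,172.572) → (26.540,149.824) → (21.281,128.201) → (17.128,107.702) → (14.080,88.328) → (12.137,70.078) → (11.299,52.952) → (11.567,36.951) → (12.939,22.074).

Shape 3 is a open polyline drawn with `<path>`. Its stroke #ff8800 means cut at S967, F544. After flipping Y the toolpath is (192.568,22.118) → (79.438,132.040) → (60.823,27.898) → (27.487,154.054) → (108.365,69.178) → (147.158,210.139).

Shape 4 is a regular polygon drawn with `<path>`. Its stroke #000000 means score at S604, F1475. After flipping Y the toolpath is (122.827,133.596) → (123.428,164.878) → (145.972,186.573) → (177.254,185.972) → (198.949,163.428) → (198.348,132.146) → (175.804,110.451) → (144.522,111.052) → (122.827,133.596), returning to the start.

G21
G90
G0 X129.469 Y184.025
M4 S321
G01 X129.255 Y188.615 F2669
G01 X128.327 Y191.579
G01 X126.685 Y192.915
G01 X124.330 Y192.625
G01 X121.260 Y190.709
G01 X117.477 Y187.165
G01 X112.981 Y181.995
G01 X107.770 Y175.198
M5
G0 X32.903 Y172.572
M4 S604
G01 X26.540 Y149.824 F1475
G01 X21.281 Y128.201
G01 X17.128 Y107.702
G01 X14.080 Y88.328
G01 X12.137 Y70.078
G01 X11.299 Y52.952
G01 X11.567 Y36.951
G01 X12.939 Y22.074
M5
G0 X192.568 Y22.118
M4 S967
G01 X79.438 Y132.040 F544
G01 X60.823 Y27.898
G01 X27.487 Y154.054
G01 X108.365 Y69.178
G01 X147.158 Y210.139
M5
G0 X122.827 Y133.596
M4 S604
G01 X123.428 Y164.878 F1475
G01 X145.972 Y186.573
G01 X177.254 Y185.972
G01 X198.949 Y163.428
G01 X198.348 Y132.146
G01 X175.804 Y110.451
G01 X144.522 Y111.052
G01 X122.827 Y133.596
M5
G0 X0.000 Y0.000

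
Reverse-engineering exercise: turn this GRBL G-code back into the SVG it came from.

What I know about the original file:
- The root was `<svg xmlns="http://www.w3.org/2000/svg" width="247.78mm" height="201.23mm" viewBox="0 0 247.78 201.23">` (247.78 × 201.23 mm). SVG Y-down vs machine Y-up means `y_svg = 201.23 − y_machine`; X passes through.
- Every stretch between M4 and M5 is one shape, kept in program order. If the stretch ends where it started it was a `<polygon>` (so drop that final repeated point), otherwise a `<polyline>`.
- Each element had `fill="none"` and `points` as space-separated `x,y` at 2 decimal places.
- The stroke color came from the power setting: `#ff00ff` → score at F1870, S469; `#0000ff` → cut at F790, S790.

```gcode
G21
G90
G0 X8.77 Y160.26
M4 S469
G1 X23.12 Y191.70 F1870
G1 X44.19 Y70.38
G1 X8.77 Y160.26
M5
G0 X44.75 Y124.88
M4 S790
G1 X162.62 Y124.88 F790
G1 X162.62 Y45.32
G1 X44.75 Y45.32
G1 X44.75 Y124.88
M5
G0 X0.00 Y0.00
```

<svg xmlns="http://www.w3.org/2000/svg" width="247.78mm" height="201.23mm" viewBox="0 0 247.78 201.23">
  <polygon points="8.77,40.97 23.12,9.53 44.19,130.85" fill="none" stroke="#ff00ff"/>
  <polygon points="44.75,76.35 162.62,76.35 162.62,155.91 44.75,155.91" fill="none" stroke="#0000ff"/>
</svg>

Each laser-on run becomes one SVG element. Flip Y back into SVG space with y_svg = 201.23 − y_machine.

Run 1: the run's S469 means `#ff00ff` (score). The run returns to its start, so emit a `<polygon>` with points (Y-flipped): 8.77,40.97 23.12,9.53 44.19,130.85.

Run 2: power S790 maps to stroke `#0000ff` (cut). The run returns to its start, so emit a `<polygon>` with points (Y-flipped): 44.75,76.35 162.62,76.35 162.62,155.91 44.75,155.91.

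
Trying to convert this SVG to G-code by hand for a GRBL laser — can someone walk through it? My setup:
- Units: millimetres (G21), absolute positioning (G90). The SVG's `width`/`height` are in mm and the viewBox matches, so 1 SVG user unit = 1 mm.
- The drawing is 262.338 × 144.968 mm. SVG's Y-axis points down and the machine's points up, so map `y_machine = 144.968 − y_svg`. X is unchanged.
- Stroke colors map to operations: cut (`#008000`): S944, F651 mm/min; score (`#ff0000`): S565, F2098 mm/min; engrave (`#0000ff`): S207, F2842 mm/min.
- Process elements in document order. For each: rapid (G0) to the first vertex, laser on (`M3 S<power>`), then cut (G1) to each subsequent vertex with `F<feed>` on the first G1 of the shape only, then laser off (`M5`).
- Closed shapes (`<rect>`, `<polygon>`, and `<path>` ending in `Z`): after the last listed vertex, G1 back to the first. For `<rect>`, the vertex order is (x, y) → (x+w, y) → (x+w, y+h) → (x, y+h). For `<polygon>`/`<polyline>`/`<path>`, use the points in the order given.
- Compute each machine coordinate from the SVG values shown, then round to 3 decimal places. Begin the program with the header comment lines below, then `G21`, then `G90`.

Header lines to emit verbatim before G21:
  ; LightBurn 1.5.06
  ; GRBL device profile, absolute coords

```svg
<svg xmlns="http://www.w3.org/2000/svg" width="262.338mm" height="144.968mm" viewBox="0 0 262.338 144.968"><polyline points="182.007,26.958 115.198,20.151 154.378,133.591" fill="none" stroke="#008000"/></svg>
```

1 u = 1 mm; y_m = 144.968 − y.

[1] `<polyline>` open polyline, #008000→cut S944 F651: (182.007,118.010) → (115.198,124.817) → (154.378,11.377)

; LightBurn 1.5.06
; GRBL device profile, absolute coords
G21
G90
G0 X182.007 Y118.010
M3 S944
G1 X115.198 Y124.817 F651
G1 X154.378 Y11.377
M5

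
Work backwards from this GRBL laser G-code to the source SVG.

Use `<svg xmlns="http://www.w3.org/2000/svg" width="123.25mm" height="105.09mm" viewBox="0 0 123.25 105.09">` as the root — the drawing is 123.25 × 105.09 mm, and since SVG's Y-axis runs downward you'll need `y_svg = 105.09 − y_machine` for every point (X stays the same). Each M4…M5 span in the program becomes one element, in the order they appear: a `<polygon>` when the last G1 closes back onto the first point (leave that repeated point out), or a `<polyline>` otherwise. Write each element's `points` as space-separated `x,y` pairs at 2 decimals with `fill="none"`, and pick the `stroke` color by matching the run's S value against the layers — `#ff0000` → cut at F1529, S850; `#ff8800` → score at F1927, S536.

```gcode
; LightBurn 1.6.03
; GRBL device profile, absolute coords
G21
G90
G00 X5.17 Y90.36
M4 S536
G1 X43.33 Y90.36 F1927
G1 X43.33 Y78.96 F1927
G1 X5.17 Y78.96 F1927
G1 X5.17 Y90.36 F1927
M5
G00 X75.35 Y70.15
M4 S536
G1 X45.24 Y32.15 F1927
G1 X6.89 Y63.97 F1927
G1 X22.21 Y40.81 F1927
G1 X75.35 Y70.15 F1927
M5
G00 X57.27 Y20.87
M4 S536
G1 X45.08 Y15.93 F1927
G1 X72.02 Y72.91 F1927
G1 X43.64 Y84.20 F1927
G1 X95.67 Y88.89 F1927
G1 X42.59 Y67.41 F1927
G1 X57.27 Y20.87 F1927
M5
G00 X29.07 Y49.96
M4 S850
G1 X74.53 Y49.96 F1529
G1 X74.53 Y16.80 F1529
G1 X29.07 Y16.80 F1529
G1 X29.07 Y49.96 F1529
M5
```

y_svg = 105.09 − y_m.

[1] S536→`#ff8800` (score); closed run; points: 5.17,14.73 43.33,14.73 43.33,26.13 5.17,26.13

[2] S536→`#ff8800` (score); closed run; points: 75.35,34.94 45.24,72.94 6.89,41.12 22.21,64.28

[3] S536→`#ff8800` (score); closed run; points: 57.27,84.22 45.08,89.16 72.02,32.18 43.64,20.89 95.67,16.20 42.59,37.68

[4] S850→`#ff0000` (cut); closed run; points: 29.07,55.13 74.53,55.13 74.53,88.29 29.07,88.29

<svg xmlns="http://www.w3.org/2000/svg" width="123.25mm" height="105.09mm" viewBox="0 0 123.25 105.09">
  <polygon points="5.17,14.73 43.33,14.73 43.33,26.13 5.17,26.13" fill="none" stroke="#ff8800"/>
  <polygon points="75.35,34.94 45.24,72.94 6.89,41.12 22.21,64.28" fill="none" stroke="#ff8800"/>
  <polygon points="57.27,84.22 45.08,89.16 72.02,32.18 43.64,20.89 95.67,16.20 42.59,37.68" fill="none" stroke="#ff8800"/>
  <polygon points="29.07,55.13 74.53,55.13 74.53,88.29 29.07,88.29" fill="none" stroke="#ff0000"/>
</svg>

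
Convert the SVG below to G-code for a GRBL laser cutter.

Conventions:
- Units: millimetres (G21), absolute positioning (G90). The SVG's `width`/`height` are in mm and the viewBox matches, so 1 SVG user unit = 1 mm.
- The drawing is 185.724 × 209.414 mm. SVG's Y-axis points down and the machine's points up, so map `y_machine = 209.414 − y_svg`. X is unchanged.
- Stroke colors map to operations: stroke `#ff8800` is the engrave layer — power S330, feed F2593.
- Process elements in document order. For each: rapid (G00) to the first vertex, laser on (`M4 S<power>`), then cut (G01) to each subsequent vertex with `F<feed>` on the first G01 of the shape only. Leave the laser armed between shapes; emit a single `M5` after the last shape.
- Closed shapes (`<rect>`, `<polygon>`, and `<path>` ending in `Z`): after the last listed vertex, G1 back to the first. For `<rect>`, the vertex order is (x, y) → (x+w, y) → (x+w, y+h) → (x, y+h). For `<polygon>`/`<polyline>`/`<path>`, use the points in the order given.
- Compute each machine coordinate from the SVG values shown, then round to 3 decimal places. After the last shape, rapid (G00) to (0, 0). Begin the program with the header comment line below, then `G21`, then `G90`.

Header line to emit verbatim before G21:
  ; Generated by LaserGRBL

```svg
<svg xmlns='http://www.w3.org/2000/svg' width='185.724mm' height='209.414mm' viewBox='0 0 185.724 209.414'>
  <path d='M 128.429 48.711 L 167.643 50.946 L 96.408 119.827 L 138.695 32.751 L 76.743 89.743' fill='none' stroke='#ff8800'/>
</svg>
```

; Generated by LaserGRBL
G21
G90
G00 X128.429 Y160.703
M4 S330
G01 X167.643 Y158.468 F2593
G01 X96.408 Y89.587
G01 X138.695 Y176.663
G01 X76.743 Y119.671
M5
G00 X0.000 Y0.000

viewBox `0 0 185.724 209.414` with mm width/height → 1 unit = 1 mm. Flip: y_m = 209.414 − y_svg.

**Shape 1** — `<path>` open polyline, stroke `#ff8800` → engrave (S330, F2593). Machine vertices: (128.429,160.703) → (167.643,158.468) → (96.408,89.587) → (138.695,176.663) → (76.743,119.671). Open path.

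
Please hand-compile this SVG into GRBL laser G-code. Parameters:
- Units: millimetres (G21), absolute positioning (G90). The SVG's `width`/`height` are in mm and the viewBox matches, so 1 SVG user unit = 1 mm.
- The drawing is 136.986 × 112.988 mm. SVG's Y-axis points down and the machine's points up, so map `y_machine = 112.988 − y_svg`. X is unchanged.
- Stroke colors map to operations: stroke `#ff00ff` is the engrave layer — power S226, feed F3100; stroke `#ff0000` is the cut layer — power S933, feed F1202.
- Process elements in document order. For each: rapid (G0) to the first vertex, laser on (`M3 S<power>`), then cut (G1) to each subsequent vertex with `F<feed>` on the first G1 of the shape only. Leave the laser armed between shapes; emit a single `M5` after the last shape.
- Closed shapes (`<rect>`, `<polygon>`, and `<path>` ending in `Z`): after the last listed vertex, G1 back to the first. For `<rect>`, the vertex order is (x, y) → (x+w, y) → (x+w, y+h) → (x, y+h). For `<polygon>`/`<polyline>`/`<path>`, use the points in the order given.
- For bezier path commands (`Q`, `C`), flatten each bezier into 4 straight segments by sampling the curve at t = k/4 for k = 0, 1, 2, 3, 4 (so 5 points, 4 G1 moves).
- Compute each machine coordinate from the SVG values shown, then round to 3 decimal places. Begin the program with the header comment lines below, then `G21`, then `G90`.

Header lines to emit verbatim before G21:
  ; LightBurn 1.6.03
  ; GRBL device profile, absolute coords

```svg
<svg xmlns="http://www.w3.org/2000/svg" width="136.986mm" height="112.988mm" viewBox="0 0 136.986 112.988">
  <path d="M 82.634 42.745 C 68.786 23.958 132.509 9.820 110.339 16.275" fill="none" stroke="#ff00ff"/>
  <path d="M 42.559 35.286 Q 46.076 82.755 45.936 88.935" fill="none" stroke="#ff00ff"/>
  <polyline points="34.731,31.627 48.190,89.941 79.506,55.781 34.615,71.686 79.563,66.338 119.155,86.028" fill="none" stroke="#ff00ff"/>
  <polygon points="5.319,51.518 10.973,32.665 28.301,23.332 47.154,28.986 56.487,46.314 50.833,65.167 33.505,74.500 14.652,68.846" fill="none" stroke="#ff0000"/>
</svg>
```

Since the viewBox matches the mm dimensions, user units are millimetres directly. The only transform is the Y-flip y_m = 112.988 − y_svg.

Shape 1 is a cubic bezier drawn with `<path>`. Its stroke #ff00ff means engrave at S226, F3100. After flipping Y the toolpath is (82.634,70.243) → (84.238,83.212) → (99.607,92.944) → (113.416,97.942) → (110.339,96.713).

Shape 2 is a quadratic bezier drawn with `<path>`. Its stroke #ff00ff means engrave at S226, F3100. After flipping Y the toolpath is (42.559,77.702) → (44.089,56.548) → (45.162,40.555) → (45.777,29.724) → (45.936,24.053).

Shape 3 is a open polyline drawn with `<polyline>`. Its stroke #ff00ff means engrave at S226, F3100. After flipping Y the toolpath is (34.731,81.361) → (48.190,23.047) → (79.506,57.207) → (34.615,41.302) → (79.563,46.650) → (119.155,26.960).

Shape 4 is a regular polygon drawn with `<polygon>`. Its stroke #ff0000 means cut at S933, F1202. After flipping Y the toolpath is (5.319,61.470) → (10.973,80.323) → (28.301,89.656) → (47.154,84.002) → (56.487,66.674) → (50.833,47.821) → (33.505,38.488) → (14.652,44.142) → (5.319,61.470), returning to the start.

; LightBurn 1.6.03
; GRBL device profile, absolute coords
G21
G90
G0 X82.634 Y70.243
M3 S226
G1 X84.238 Y83.212 F3100
G1 X99.607 Y92.944
G1 X113.416 Y97.942
G1 X110.339 Y96.713
G0 X42.559 Y77.702
M3 S226
G1 X44.089 Y56.548 F3100
G1 X45.162 Y40.555
G1 X45.777 Y29.724
G1 X45.936 Y24.053
G0 X34.731 Y81.361
M3 S226
G1 X48.190 Y23.047 F3100
G1 X79.506 Y57.207
G1 X34.615 Y41.302
G1 X79.563 Y46.650
G1 X119.155 Y26.960
G0 X5.319 Y61.470
M3 S933
G1 X10.973 Y80.323 F1202
G1 X28.301 Y89.656
G1 X47.154 Y84.002
G1 X56.487 Y66.674
G1 X50.833 Y47.821
G1 X33.505 Y38.488
G1 X14.652 Y44.142
G1 X5.319 Y61.470
M5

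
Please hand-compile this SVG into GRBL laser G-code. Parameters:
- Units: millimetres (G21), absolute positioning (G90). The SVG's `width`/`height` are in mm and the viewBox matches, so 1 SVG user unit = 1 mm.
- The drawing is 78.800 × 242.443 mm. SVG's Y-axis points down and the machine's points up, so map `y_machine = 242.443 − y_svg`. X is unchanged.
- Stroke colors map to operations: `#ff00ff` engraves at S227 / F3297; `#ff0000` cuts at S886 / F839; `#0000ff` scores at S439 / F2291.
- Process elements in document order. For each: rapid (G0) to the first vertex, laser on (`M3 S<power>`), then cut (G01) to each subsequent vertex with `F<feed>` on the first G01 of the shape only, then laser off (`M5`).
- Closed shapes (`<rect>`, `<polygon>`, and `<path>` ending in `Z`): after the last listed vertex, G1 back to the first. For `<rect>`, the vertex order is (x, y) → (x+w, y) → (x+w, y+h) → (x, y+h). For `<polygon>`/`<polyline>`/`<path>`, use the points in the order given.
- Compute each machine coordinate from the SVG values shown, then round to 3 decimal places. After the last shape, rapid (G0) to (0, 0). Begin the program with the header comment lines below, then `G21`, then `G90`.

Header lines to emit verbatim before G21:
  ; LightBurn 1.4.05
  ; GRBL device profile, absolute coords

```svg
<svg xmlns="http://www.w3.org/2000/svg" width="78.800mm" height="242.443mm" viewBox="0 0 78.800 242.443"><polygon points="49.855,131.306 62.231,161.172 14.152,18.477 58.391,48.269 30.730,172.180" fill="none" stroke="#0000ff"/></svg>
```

1 u = 1 mm; y_m = 242.443 − y.

[1] `<polygon>` closed polygon, #0000ff→score S439 F2291: (49.855,111.137) → (62.231,81.271) → (14.152,223.966) → (58.391,194.174) → (30.730,70.263) → (49.855,111.137) (closed)

; LightBurn 1.4.05
; GRBL device profile, absolute coords
G21
G90
G0 X49.855 Y111.137
M3 S439
G01 X62.231 Y81.271 F2291
G01 X14.152 Y223.966
G01 X58.391 Y194.174
G01 X30.730 Y70.263
G01 X49.855 Y111.137
M5
G0 X0.000 Y0.000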